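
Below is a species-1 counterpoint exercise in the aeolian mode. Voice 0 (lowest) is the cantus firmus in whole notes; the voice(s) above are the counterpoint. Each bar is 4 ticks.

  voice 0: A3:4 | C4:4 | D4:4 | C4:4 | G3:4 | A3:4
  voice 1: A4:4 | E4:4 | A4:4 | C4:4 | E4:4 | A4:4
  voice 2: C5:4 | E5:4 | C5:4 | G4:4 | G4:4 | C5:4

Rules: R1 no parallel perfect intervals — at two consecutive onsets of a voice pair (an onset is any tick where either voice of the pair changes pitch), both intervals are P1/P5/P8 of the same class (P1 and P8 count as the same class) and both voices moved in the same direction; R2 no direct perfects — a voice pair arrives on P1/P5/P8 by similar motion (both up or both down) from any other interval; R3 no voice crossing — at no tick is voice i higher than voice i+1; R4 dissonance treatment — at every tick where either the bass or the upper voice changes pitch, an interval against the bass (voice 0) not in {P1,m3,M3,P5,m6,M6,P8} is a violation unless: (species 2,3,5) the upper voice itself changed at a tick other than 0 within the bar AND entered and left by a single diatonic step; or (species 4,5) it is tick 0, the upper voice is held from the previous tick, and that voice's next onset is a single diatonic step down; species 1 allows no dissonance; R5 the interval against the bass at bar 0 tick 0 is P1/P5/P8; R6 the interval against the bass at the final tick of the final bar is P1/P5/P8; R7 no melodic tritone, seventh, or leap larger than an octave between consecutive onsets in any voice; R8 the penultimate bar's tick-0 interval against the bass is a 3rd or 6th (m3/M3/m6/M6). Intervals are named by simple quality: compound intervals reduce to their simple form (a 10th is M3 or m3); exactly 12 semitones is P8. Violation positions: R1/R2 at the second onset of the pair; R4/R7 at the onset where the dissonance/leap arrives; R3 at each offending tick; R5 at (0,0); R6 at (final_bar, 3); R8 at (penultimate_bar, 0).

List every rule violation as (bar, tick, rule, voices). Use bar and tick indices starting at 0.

bar 0: v0=A3 v1=A4 v2=C5 downbeat m3
bar 1: v0=C4 v1=E4 v2=E5 downbeat M3
bar 2: v0=D4 v1=A4 v2=C5 downbeat m7
bar 3: v0=C4 v1=C4 v2=G4 downbeat P5
bar 4: v0=G3 v1=E4 v2=G4 downbeat P8
bar 5: v0=A3 v1=A4 v2=C5 downbeat m3
  -> R5 @ bar 0 tick 0 v(0, 2): opens on m3
  -> R2 @ bar 2 tick 0 v(0, 1): C4/E4 M3 -> D4/A4 P5 similar
  -> R4 @ bar 2 tick 0 v(0, 2): D4/C5 m7 untreated
  -> R2 @ bar 3 tick 0 v(0, 1): D4/A4 P5 -> C4/C4 P1 similar
  -> R2 @ bar 3 tick 0 v(0, 2): D4/C5 m7 -> C4/G4 P5 similar
  -> R2 @ bar 3 tick 0 v(1, 2): A4/C5 m3 -> C4/G4 P5 similar
  -> R8 @ bar 4 tick 0 v(0, 2): penult P8 not 3rd/6th
  -> R2 @ bar 5 tick 0 v(0, 1): G3/E4 M6 -> A3/A4 P8 similar
  -> R6 @ bar 5 tick 3 v(0, 2): closes on m3

(0, 0, R5, (0, 2))
(2, 0, R2, (0, 1))
(2, 0, R4, (0, 2))
(3, 0, R2, (0, 1))
(3, 0, R2, (0, 2))
(3, 0, R2, (1, 2))
(4, 0, R8, (0, 2))
(5, 0, R2, (0, 1))
(5, 3, R6, (0, 2))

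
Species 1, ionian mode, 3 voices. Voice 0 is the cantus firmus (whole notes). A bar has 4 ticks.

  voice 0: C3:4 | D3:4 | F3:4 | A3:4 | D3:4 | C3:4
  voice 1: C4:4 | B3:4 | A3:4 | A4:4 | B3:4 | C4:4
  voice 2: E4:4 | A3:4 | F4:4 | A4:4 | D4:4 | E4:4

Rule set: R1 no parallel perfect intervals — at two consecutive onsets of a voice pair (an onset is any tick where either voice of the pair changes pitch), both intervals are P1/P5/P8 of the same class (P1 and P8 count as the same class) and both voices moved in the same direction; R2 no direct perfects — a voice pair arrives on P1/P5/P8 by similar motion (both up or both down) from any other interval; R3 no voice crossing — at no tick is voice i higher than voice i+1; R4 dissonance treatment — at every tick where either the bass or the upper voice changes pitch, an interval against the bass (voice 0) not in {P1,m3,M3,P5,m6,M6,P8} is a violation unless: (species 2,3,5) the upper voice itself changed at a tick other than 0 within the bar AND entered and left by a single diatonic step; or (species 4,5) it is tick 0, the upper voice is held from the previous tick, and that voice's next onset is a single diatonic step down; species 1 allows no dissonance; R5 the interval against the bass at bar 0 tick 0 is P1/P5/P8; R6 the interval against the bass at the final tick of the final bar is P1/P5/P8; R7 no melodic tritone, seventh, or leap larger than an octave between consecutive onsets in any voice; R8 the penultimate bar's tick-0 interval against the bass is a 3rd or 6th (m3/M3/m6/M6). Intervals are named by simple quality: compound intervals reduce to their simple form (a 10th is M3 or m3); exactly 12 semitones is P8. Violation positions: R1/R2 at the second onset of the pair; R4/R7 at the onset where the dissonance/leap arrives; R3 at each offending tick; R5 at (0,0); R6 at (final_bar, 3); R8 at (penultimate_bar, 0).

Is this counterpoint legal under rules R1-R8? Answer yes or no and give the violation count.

No (13 violations)

bar 0: v0=C3 v1=C4 v2=E4 (M3)
bar 1: v0=D3 v1=B3 v2=A3 (P5)
bar 2: v0=F3 v1=A3 v2=F4 (P8)
bar 3: v0=A3 v1=A4 v2=A4 (P8)
bar 4: v0=D3 v1=B3 v2=D4 (P8)
bar 5: v0=C3 v1=C4 v2=E4 (M3)
  R5 @ bar0.0: opens on M3
  R3 @ bar1.0: B3 above A3
  R3 @ bar1.1: B3 above A3
  R3 @ bar1.2: B3 above A3
  R3 @ bar1.3: B3 above A3
  R2 @ bar2.0: D3/A3 P5 -> F3/F4 P8 similar
  R1 @ bar3.0: F3/F4 P8 -> A3/A4 P8 similar
  R2 @ bar3.0: F3/A3 M3 -> A3/A4 P8 similar
  R2 @ bar3.0: A3/F4 m6 -> A4/A4 P1 similar
  R1 @ bar4.0: A3/A4 P8 -> D3/D4 P8 similar
  R7 @ bar4.0: A4->B3 leap 10st
  R8 @ bar4.0: penult P8 not 3rd/6th
  R6 @ bar5.3: closes on M3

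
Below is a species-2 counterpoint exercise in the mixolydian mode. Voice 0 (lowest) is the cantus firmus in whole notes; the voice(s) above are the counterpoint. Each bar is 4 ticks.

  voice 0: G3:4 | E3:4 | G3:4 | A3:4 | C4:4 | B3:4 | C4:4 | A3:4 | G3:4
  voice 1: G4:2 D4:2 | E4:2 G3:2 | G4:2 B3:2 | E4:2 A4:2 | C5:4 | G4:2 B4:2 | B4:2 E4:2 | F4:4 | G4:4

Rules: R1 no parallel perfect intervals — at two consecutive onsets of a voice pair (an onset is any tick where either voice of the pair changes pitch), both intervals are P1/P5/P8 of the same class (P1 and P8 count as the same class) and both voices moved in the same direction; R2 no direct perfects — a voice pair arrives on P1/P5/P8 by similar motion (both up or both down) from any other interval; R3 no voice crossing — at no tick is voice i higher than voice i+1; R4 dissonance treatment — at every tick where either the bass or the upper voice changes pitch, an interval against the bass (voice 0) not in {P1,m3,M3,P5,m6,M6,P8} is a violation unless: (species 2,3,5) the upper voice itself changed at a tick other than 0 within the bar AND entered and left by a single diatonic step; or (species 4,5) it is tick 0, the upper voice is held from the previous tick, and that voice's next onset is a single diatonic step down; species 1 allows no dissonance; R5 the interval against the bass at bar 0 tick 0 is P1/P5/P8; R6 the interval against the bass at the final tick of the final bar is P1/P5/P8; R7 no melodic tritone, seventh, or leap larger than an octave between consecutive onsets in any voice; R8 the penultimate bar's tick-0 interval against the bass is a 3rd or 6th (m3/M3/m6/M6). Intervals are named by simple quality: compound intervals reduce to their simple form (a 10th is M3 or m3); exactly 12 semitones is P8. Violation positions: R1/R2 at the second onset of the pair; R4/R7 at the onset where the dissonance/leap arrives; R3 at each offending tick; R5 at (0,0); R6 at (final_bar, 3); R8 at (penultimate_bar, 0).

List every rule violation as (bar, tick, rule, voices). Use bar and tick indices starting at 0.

(2, 0, R2, (0, 1))
(3, 0, R2, (0, 1))
(4, 0, R1, (0, 1))
(6, 0, R4, (0, 1))

bar 0: v0=G3 v1=G4 downbeat P8
bar 1: v0=E3 v1=E4 downbeat P8
bar 2: v0=G3 v1=G4 downbeat P8
bar 3: v0=A3 v1=E4 downbeat P5
bar 4: v0=C4 v1=C5 downbeat P8
bar 5: v0=B3 v1=G4 downbeat m6
bar 6: v0=C4 v1=B4 downbeat M7
bar 7: v0=A3 v1=F4 downbeat m6
bar 8: v0=G3 v1=G4 downbeat P8
  -> R2 @ bar 2 tick 0 v(0, 1): E3/G3 m3 -> G3/G4 P8 similar
  -> R2 @ bar 3 tick 0 v(0, 1): G3/B3 M3 -> A3/E4 P5 similar
  -> R1 @ bar 4 tick 0 v(0, 1): A3/A4 P8 -> C4/C5 P8 similar
  -> R4 @ bar 6 tick 0 v(0, 1): C4/B4 M7 untreated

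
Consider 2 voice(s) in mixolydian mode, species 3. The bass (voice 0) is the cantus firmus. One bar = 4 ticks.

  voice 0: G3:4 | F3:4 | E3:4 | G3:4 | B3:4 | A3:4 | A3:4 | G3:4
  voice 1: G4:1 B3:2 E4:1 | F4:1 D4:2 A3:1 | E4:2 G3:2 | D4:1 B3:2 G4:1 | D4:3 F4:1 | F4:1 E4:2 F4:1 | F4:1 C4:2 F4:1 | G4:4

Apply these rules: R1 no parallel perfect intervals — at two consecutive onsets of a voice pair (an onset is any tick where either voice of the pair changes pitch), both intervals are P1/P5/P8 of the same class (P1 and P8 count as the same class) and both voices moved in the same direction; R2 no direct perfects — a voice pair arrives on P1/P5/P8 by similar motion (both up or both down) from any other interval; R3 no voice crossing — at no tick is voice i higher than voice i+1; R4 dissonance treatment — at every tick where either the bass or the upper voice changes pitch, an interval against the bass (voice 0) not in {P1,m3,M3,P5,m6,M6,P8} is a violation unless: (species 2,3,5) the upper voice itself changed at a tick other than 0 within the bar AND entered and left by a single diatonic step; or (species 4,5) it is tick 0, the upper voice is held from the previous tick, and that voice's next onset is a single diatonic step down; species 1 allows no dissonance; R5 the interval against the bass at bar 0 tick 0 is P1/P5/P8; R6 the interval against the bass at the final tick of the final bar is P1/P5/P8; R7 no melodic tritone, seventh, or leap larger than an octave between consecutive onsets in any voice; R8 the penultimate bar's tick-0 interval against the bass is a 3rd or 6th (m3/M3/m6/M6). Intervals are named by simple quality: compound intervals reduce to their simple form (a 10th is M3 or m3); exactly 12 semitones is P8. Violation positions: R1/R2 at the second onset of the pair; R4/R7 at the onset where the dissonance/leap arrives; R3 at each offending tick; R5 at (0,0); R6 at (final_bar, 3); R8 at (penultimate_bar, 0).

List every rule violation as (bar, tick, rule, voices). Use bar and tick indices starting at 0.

bar 0: v0=G3 v1=G4 downbeat P8
bar 1: v0=F3 v1=F4 downbeat P8
bar 2: v0=E3 v1=E4 downbeat P8
bar 3: v0=G3 v1=D4 downbeat P5
bar 4: v0=B3 v1=D4 downbeat m3
bar 5: v0=A3 v1=F4 downbeat m6
bar 6: v0=A3 v1=F4 downbeat m6
bar 7: v0=G3 v1=G4 downbeat P8
  -> R2 @ bar 3 tick 0 v(0, 1): E3/G3 m3 -> G3/D4 P5 similar
  -> R4 @ bar 4 tick 3 v(0, 1): B3/F4 TT untreated

(3, 0, R2, (0, 1))
(4, 3, R4, (0, 1))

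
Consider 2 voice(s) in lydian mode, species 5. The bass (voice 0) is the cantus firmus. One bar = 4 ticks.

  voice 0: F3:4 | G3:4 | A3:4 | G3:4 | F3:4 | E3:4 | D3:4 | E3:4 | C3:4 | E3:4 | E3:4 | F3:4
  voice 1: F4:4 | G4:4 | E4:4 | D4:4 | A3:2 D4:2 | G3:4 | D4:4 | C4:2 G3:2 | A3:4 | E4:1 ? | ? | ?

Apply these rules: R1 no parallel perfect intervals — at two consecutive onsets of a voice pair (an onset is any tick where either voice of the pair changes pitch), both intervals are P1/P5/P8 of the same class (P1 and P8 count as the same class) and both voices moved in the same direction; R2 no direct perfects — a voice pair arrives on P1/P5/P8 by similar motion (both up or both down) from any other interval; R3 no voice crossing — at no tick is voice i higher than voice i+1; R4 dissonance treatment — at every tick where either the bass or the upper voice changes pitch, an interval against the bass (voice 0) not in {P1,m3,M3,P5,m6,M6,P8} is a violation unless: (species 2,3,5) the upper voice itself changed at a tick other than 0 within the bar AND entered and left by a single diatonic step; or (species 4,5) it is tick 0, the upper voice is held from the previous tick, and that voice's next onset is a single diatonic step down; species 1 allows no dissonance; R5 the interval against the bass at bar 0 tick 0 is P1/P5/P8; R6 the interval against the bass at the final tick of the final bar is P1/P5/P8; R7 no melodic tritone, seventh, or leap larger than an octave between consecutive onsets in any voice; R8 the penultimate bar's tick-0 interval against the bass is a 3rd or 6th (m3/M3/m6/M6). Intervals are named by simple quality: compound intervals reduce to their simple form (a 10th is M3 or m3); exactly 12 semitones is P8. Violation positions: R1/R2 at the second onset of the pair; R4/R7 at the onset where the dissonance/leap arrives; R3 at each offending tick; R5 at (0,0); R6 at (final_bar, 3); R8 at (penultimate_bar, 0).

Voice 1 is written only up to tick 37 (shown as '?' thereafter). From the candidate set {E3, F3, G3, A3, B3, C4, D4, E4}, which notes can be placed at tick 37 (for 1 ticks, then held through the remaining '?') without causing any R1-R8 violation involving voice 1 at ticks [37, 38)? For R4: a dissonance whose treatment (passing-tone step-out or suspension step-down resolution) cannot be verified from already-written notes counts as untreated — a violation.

{B3, C4, E3, E4, G3}

E3: legal
F3: violates R4,R7
G3: legal
A3: violates R4
B3: legal
C4: legal
D4: violates R4
E4: legal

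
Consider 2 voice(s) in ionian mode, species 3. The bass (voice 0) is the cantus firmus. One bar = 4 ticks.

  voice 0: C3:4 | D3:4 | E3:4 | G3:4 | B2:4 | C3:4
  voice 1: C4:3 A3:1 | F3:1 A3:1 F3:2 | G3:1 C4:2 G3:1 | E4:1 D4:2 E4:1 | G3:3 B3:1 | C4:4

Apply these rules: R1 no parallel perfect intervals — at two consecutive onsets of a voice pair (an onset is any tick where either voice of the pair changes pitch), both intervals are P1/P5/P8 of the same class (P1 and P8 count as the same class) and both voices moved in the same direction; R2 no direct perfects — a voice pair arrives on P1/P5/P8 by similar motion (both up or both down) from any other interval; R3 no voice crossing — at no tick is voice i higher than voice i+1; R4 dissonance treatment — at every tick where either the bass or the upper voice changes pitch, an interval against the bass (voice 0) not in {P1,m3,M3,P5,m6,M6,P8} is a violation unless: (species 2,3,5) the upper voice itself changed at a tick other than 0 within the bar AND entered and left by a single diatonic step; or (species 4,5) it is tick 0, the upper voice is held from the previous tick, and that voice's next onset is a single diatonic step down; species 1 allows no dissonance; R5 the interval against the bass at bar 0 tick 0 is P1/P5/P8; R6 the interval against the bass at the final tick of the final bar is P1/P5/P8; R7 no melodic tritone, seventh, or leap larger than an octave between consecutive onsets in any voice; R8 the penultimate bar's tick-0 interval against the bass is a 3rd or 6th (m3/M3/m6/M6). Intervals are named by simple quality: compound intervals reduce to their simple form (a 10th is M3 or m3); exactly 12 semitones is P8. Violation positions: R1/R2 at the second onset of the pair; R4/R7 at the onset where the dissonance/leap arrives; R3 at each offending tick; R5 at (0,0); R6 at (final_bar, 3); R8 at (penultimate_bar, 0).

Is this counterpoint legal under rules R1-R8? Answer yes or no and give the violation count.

bar 0: v0=C3 v1=C4 (P8)
bar 1: v0=D3 v1=F3 (m3)
bar 2: v0=E3 v1=G3 (m3)
bar 3: v0=G3 v1=E4 (M6)
bar 4: v0=B2 v1=G3 (m6)
bar 5: v0=C3 v1=C4 (P8)
  R1 @ bar5.0: B2/B3 P8 -> C3/C4 P8 similar

No (1 violations)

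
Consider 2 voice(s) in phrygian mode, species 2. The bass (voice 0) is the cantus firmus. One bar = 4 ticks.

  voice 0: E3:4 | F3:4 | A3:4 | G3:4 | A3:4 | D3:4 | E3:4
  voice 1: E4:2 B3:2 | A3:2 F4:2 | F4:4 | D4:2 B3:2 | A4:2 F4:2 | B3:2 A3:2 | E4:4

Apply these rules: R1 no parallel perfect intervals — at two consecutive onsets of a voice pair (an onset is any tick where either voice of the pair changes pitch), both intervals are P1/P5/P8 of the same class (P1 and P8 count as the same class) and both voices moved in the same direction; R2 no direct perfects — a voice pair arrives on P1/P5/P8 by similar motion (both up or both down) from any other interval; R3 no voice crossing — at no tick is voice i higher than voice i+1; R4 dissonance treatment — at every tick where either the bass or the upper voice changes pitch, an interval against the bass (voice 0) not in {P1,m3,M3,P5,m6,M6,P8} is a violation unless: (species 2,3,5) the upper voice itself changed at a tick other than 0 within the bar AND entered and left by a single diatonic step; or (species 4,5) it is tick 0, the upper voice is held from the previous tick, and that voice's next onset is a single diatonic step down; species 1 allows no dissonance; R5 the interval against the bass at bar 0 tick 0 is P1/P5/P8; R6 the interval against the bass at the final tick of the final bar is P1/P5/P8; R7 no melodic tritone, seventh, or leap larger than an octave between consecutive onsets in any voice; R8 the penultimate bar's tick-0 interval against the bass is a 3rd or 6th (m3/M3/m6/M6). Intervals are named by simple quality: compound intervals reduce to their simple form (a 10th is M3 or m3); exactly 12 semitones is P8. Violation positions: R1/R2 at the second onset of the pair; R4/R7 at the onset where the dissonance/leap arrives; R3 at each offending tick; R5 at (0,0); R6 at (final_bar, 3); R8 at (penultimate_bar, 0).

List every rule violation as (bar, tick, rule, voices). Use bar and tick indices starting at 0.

(3, 0, R2, (0, 1))
(4, 0, R2, (0, 1))
(4, 0, R7, (1,))
(5, 0, R7, (1,))
(6, 0, R2, (0, 1))

bar 0: v0=E3 v1=E4 downbeat P8
bar 1: v0=F3 v1=A3 downbeat M3
bar 2: v0=A3 v1=F4 downbeat m6
bar 3: v0=G3 v1=D4 downbeat P5
bar 4: v0=A3 v1=A4 downbeat P8
bar 5: v0=D3 v1=B3 downbeat M6
bar 6: v0=E3 v1=E4 downbeat P8
  -> R2 @ bar 3 tick 0 v(0, 1): A3/F4 m6 -> G3/D4 P5 similar
  -> R2 @ bar 4 tick 0 v(0, 1): G3/B3 M3 -> A3/A4 P8 similar
  -> R7 @ bar 4 tick 0 v(1,): B3->A4 leap 10st
  -> R7 @ bar 5 tick 0 v(1,): F4->B3 leap 6st
  -> R2 @ bar 6 tick 0 v(0, 1): D3/A3 P5 -> E3/E4 P8 similar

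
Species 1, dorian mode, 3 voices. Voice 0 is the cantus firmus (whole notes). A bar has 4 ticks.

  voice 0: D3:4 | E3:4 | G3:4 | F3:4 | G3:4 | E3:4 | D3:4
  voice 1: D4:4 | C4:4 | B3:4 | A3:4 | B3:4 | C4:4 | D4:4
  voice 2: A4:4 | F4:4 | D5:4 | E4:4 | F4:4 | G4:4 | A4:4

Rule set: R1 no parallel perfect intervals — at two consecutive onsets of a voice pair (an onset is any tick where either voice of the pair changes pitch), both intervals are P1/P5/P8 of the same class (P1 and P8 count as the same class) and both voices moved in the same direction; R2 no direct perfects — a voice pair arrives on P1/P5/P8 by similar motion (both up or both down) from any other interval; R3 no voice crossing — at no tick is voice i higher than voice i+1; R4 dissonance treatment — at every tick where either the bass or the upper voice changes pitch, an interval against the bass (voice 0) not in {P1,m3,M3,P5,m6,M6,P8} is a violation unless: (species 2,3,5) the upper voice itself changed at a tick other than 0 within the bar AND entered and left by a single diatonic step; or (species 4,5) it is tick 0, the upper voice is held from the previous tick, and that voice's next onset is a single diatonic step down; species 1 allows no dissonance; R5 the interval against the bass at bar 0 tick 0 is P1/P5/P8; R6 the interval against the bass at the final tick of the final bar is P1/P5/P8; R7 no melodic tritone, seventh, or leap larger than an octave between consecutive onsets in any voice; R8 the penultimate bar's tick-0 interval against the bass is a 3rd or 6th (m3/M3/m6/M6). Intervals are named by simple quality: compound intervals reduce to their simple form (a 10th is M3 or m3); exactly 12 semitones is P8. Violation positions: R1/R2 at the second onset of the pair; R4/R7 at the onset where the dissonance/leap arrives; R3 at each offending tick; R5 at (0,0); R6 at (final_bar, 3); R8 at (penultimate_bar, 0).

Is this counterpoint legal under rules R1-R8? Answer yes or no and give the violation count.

bar 0: v0=D3 v1=D4 v2=A4 (P5)
bar 1: v0=E3 v1=C4 v2=F4 (m2)
bar 2: v0=G3 v1=B3 v2=D5 (P5)
bar 3: v0=F3 v1=A3 v2=E4 (M7)
bar 4: v0=G3 v1=B3 v2=F4 (m7)
bar 5: v0=E3 v1=C4 v2=G4 (m3)
bar 6: v0=D3 v1=D4 v2=A4 (P5)
  R4 @ bar1.0: E3/F4 m2 untreated
  R2 @ bar2.0: E3/F4 m2 -> G3/D5 P5 similar
  R2 @ bar3.0: B3/D5 m3 -> A3/E4 P5 similar
  R4 @ bar3.0: F3/E4 M7 untreated
  R7 @ bar3.0: D5->E4 leap 10st
  R4 @ bar4.0: G3/F4 m7 untreated
  R2 @ bar5.0: B3/F4 TT -> C4/G4 P5 similar
  R1 @ bar6.0: C4/G4 P5 -> D4/A4 P5 similar

No (8 violations)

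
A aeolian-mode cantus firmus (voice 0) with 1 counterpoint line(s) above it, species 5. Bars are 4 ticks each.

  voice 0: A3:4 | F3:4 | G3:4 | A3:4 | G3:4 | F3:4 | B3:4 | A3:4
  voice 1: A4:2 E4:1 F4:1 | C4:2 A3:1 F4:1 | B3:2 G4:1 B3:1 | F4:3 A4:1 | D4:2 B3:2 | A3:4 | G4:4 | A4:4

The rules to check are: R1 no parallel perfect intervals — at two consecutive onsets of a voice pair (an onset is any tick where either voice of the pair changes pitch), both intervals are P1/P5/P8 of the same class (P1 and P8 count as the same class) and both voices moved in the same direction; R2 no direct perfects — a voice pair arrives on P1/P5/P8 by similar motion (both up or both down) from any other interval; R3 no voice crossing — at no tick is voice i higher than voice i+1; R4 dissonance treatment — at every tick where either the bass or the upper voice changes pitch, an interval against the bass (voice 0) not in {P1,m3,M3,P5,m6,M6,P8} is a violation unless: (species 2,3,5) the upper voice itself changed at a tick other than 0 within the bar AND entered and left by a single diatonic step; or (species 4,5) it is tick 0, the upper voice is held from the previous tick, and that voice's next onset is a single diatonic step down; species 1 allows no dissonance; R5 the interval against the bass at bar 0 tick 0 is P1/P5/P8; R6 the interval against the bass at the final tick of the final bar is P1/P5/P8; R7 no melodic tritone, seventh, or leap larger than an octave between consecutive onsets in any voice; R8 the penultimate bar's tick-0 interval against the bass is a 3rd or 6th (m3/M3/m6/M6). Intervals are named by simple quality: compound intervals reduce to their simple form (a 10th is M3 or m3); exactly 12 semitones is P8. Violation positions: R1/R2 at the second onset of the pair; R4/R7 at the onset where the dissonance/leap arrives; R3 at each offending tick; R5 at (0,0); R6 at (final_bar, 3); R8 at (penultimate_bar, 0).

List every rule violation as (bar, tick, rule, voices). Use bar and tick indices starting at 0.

(1, 0, R2, (0, 1))
(2, 0, R7, (1,))
(3, 0, R7, (1,))
(4, 0, R2, (0, 1))
(6, 0, R7, (0,))
(6, 0, R7, (1,))

bar 0: v0=A3 v1=A4 downbeat P8
bar 1: v0=F3 v1=C4 downbeat P5
bar 2: v0=G3 v1=B3 downbeat M3
bar 3: v0=A3 v1=F4 downbeat m6
bar 4: v0=G3 v1=D4 downbeat P5
bar 5: v0=F3 v1=A3 downbeat M3
bar 6: v0=B3 v1=G4 downbeat m6
bar 7: v0=A3 v1=A4 downbeat P8
  -> R2 @ bar 1 tick 0 v(0, 1): A3/F4 m6 -> F3/C4 P5 similar
  -> R7 @ bar 2 tick 0 v(1,): F4->B3 leap 6st
  -> R7 @ bar 3 tick 0 v(1,): B3->F4 leap 6st
  -> R2 @ bar 4 tick 0 v(0, 1): A3/A4 P8 -> G3/D4 P5 similar
  -> R7 @ bar 6 tick 0 v(0,): F3->B3 leap 6st
  -> R7 @ bar 6 tick 0 v(1,): A3->G4 leap 10st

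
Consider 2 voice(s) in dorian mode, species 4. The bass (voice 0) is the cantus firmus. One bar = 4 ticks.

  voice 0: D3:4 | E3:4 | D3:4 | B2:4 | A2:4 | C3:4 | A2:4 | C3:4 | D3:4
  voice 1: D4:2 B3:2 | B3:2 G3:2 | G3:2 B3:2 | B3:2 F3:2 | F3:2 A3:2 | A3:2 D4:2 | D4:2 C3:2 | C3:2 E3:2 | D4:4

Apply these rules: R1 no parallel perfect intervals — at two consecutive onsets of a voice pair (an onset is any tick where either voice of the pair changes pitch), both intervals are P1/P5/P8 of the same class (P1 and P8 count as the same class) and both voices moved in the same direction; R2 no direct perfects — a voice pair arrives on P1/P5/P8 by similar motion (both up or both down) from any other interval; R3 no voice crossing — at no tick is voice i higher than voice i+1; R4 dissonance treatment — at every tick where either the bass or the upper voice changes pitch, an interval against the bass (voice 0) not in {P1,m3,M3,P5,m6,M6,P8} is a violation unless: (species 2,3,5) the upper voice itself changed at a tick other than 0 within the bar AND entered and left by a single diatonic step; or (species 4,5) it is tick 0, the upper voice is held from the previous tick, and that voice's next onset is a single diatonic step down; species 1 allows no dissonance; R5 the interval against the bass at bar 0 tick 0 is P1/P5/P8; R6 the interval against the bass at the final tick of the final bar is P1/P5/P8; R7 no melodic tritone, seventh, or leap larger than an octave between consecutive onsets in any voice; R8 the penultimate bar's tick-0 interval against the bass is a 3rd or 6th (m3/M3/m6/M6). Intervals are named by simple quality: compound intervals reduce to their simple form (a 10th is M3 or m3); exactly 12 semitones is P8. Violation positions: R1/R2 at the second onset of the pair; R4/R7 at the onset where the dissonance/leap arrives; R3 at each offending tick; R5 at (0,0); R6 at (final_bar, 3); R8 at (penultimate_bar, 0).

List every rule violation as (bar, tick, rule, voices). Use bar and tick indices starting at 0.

(2, 0, R4, (0, 1))
(3, 2, R4, (0, 1))
(3, 2, R7, (1,))
(5, 2, R4, (0, 1))
(6, 0, R4, (0, 1))
(6, 2, R7, (1,))
(7, 0, R8, (0, 1))
(8, 0, R2, (0, 1))
(8, 0, R7, (1,))

bar 0: v0=D3 v1=D4 downbeat P8
bar 1: v0=E3 v1=B3 downbeat P5
bar 2: v0=D3 v1=G3 downbeat P4
bar 3: v0=B2 v1=B3 downbeat P8
bar 4: v0=A2 v1=F3 downbeat m6
bar 5: v0=C3 v1=A3 downbeat M6
bar 6: v0=A2 v1=D4 downbeat P4
bar 7: v0=C3 v1=C3 downbeat P1
bar 8: v0=D3 v1=D4 downbeat P8
  -> R4 @ bar 2 tick 0 v(0, 1): D3/G3 P4 untreated
  -> R4 @ bar 3 tick 2 v(0, 1): B2/F3 TT untreated
  -> R7 @ bar 3 tick 2 v(1,): B3->F3 leap 6st
  -> R4 @ bar 5 tick 2 v(0, 1): C3/D4 M2 untreated
  -> R4 @ bar 6 tick 0 v(0, 1): A2/D4 P4 untreated
  -> R7 @ bar 6 tick 2 v(1,): D4->C3 leap 14st
  -> R8 @ bar 7 tick 0 v(0, 1): penult P1 not 3rd/6th
  -> R2 @ bar 8 tick 0 v(0, 1): C3/E3 M3 -> D3/D4 P8 similar
  -> R7 @ bar 8 tick 0 v(1,): E3->D4 leap 10st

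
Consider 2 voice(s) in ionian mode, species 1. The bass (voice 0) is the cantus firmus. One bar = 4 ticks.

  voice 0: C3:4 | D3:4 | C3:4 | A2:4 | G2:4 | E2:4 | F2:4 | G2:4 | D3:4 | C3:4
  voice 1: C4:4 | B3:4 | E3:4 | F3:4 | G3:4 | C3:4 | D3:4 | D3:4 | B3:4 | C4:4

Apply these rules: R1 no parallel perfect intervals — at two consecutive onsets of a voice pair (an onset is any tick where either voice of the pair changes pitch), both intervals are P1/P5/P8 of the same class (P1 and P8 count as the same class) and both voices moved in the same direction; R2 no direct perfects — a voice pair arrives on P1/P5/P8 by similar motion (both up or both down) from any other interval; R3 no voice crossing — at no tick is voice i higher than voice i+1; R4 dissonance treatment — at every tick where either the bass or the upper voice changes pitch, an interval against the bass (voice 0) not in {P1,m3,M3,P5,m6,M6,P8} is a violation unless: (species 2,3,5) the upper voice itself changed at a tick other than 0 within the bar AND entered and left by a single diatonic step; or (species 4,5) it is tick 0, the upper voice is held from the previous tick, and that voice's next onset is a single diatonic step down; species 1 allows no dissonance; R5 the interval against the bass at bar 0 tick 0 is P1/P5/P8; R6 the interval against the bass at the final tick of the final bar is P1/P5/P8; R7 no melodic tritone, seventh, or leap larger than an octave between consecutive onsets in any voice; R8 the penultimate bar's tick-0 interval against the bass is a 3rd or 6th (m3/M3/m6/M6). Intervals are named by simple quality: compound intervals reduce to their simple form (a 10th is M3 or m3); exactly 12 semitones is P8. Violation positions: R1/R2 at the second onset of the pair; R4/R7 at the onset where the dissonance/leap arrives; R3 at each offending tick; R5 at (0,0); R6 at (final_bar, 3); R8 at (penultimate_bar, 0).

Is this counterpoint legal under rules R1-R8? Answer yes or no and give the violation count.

bar 0: v0=C3 v1=C4 (P8)
bar 1: v0=D3 v1=B3 (M6)
bar 2: v0=C3 v1=E3 (M3)
bar 3: v0=A2 v1=F3 (m6)
bar 4: v0=G2 v1=G3 (P8)
bar 5: v0=E2 v1=C3 (m6)
bar 6: v0=F2 v1=D3 (M6)
bar 7: v0=G2 v1=D3 (P5)
bar 8: v0=D3 v1=B3 (M6)
bar 9: v0=C3 v1=C4 (P8)

Yes (0 violations)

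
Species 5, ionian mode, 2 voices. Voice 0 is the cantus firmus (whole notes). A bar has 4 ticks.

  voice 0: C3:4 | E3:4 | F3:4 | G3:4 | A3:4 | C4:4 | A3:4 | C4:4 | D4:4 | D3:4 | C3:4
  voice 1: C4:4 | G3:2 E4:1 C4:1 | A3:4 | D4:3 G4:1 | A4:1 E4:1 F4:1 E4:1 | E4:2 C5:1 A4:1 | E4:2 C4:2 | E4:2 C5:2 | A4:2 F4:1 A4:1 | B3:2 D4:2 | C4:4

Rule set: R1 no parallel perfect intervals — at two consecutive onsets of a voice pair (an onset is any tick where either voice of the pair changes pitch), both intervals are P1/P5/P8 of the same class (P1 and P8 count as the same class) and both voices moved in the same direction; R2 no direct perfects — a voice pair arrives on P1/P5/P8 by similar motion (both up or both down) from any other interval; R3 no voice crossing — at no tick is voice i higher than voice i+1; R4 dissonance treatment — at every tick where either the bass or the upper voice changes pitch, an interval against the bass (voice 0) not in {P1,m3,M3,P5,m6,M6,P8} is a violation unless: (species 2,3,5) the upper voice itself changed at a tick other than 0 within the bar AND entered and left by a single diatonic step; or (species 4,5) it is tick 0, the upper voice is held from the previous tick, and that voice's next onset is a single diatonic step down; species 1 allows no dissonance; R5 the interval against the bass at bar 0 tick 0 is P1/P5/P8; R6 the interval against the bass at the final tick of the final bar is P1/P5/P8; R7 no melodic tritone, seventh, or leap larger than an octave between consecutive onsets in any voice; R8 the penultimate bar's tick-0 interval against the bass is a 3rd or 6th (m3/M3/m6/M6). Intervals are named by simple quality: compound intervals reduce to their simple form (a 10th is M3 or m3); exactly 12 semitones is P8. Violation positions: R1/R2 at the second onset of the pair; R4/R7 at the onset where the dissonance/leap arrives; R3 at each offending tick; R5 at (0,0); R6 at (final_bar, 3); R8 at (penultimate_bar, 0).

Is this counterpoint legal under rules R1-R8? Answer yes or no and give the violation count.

bar 0: v0=C3 v1=C4 (P8)
bar 1: v0=E3 v1=G3 (m3)
bar 2: v0=F3 v1=A3 (M3)
bar 3: v0=G3 v1=D4 (P5)
bar 4: v0=A3 v1=A4 (P8)
bar 5: v0=C4 v1=E4 (M3)
bar 6: v0=A3 v1=E4 (P5)
bar 7: v0=C4 v1=E4 (M3)
bar 8: v0=D4 v1=A4 (P5)
bar 9: v0=D3 v1=B3 (M6)
bar 10: v0=C3 v1=C4 (P8)
  R2 @ bar3.0: F3/A3 M3 -> G3/D4 P5 similar
  R1 @ bar4.0: G3/G4 P8 -> A3/A4 P8 similar
  R2 @ bar6.0: C4/A4 M6 -> A3/E4 P5 similar
  R7 @ bar9.0: A4->B3 leap 10st
  R1 @ bar10.0: D3/D4 P8 -> C3/C4 P8 similar

No (5 violations)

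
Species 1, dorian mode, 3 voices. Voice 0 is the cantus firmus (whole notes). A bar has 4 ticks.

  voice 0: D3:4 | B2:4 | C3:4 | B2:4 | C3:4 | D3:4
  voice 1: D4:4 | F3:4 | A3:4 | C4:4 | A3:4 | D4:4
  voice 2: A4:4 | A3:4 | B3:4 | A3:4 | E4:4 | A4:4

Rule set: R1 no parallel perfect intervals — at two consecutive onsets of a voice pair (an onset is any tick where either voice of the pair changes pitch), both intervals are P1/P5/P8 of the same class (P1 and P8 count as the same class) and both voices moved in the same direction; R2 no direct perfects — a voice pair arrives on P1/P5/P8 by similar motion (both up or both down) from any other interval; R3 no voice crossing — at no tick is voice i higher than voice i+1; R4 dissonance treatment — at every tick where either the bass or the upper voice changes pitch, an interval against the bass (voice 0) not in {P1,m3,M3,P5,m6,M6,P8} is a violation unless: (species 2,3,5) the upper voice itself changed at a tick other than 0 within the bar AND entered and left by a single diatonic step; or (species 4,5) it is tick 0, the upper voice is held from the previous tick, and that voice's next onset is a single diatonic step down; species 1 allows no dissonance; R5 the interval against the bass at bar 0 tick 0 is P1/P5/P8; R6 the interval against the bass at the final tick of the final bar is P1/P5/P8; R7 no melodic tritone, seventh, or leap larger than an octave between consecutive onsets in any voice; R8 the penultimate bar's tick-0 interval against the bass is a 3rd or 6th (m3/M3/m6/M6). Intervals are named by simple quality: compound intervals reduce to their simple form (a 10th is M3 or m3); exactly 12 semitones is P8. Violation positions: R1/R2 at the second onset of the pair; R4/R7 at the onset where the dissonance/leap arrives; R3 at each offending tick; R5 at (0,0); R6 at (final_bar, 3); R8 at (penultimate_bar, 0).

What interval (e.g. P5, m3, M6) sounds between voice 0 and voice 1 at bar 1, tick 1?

TT

voice 0=B2 voice 1=F3 -> TT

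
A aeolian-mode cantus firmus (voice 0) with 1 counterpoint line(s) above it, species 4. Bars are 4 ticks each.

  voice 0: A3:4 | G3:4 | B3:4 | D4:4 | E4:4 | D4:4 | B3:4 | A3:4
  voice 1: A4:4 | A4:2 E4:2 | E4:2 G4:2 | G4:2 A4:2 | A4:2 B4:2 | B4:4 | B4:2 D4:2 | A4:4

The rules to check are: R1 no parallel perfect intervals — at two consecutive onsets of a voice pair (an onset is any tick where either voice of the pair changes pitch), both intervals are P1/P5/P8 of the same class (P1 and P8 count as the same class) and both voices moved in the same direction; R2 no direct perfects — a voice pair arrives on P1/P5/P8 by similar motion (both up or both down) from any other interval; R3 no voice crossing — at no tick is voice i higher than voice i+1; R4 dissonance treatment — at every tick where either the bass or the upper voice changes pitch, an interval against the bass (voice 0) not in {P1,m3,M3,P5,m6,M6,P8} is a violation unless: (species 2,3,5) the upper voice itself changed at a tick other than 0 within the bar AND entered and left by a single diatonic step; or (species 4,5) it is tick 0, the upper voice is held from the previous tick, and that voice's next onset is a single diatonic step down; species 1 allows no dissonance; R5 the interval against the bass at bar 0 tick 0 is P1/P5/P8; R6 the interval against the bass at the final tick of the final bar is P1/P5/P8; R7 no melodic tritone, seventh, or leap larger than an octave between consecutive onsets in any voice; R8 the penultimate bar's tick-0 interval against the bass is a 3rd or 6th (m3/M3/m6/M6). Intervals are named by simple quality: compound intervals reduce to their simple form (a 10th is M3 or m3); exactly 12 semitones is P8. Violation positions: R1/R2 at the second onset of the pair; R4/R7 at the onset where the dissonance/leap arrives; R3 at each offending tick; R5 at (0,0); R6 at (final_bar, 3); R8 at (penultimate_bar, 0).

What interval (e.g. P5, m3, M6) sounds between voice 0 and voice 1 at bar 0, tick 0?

P8

voice 0=A3 voice 1=A4 -> P8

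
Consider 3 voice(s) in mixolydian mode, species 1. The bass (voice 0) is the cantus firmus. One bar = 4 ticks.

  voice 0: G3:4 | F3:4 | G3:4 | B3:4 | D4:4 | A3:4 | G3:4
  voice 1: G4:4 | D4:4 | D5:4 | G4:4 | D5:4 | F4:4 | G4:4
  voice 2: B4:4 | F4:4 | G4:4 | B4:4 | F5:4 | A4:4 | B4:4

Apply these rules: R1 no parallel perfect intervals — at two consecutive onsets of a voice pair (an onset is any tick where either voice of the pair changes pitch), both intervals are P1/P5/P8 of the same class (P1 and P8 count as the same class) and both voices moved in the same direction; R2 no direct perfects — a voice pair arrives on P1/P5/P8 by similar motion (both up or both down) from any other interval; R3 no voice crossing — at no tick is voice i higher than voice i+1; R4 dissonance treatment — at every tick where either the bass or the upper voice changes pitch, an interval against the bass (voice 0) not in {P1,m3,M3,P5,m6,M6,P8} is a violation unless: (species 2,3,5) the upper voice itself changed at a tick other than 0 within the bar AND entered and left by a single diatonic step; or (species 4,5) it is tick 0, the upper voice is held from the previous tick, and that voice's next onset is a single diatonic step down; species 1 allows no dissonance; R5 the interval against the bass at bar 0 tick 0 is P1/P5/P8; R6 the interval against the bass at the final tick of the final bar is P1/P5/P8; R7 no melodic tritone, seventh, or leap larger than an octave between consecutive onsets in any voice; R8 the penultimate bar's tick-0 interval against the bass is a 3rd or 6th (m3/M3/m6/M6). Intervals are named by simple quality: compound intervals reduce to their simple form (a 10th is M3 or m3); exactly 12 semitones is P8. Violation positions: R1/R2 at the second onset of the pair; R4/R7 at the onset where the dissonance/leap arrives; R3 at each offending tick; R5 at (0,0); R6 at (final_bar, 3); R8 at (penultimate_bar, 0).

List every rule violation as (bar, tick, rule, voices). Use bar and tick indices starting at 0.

(0, 0, R5, (0, 2))
(1, 0, R2, (0, 2))
(1, 0, R7, (2,))
(2, 0, R1, (0, 2))
(2, 0, R2, (0, 1))
(2, 0, R2, (1, 2))
(2, 0, R3, (1, 2))
(2, 1, R3, (1, 2))
(2, 2, R3, (1, 2))
(2, 3, R3, (1, 2))
(3, 0, R1, (0, 2))
(4, 0, R2, (0, 1))
(4, 0, R7, (2,))
(5, 0, R2, (0, 2))
(5, 0, R8, (0, 2))
(6, 3, R6, (0, 2))

bar 0: v0=G3 v1=G4 v2=B4 downbeat M3
bar 1: v0=F3 v1=D4 v2=F4 downbeat P8
bar 2: v0=G3 v1=D5 v2=G4 downbeat P8
bar 3: v0=B3 v1=G4 v2=B4 downbeat P8
bar 4: v0=D4 v1=D5 v2=F5 downbeat m3
bar 5: v0=A3 v1=F4 v2=A4 downbeat P8
bar 6: v0=G3 v1=G4 v2=B4 downbeat M3
  -> R5 @ bar 0 tick 0 v(0, 2): opens on M3
  -> R2 @ bar 1 tick 0 v(0, 2): G3/B4 M3 -> F3/F4 P8 similar
  -> R7 @ bar 1 tick 0 v(2,): B4->F4 leap 6st
  -> R1 @ bar 2 tick 0 v(0, 2): F3/F4 P8 -> G3/G4 P8 similar
  -> R2 @ bar 2 tick 0 v(0, 1): F3/D4 M6 -> G3/D5 P5 similar
  -> R2 @ bar 2 tick 0 v(1, 2): D4/F4 m3 -> D5/G4 P5 similar
  -> R3 @ bar 2 tick 0 v(1, 2): D5 above G4
  -> R3 @ bar 2 tick 1 v(1, 2): D5 above G4
  -> R3 @ bar 2 tick 2 v(1, 2): D5 above G4
  -> R3 @ bar 2 tick 3 v(1, 2): D5 above G4
  -> R1 @ bar 3 tick 0 v(0, 2): G3/G4 P8 -> B3/B4 P8 similar
  -> R2 @ bar 4 tick 0 v(0, 1): B3/G4 m6 -> D4/D5 P8 similar
  -> R7 @ bar 4 tick 0 v(2,): B4->F5 leap 6st
  -> R2 @ bar 5 tick 0 v(0, 2): D4/F5 m3 -> A3/A4 P8 similar
  -> R8 @ bar 5 tick 0 v(0, 2): penult P8 not 3rd/6th
  -> R6 @ bar 6 tick 3 v(0, 2): closes on M3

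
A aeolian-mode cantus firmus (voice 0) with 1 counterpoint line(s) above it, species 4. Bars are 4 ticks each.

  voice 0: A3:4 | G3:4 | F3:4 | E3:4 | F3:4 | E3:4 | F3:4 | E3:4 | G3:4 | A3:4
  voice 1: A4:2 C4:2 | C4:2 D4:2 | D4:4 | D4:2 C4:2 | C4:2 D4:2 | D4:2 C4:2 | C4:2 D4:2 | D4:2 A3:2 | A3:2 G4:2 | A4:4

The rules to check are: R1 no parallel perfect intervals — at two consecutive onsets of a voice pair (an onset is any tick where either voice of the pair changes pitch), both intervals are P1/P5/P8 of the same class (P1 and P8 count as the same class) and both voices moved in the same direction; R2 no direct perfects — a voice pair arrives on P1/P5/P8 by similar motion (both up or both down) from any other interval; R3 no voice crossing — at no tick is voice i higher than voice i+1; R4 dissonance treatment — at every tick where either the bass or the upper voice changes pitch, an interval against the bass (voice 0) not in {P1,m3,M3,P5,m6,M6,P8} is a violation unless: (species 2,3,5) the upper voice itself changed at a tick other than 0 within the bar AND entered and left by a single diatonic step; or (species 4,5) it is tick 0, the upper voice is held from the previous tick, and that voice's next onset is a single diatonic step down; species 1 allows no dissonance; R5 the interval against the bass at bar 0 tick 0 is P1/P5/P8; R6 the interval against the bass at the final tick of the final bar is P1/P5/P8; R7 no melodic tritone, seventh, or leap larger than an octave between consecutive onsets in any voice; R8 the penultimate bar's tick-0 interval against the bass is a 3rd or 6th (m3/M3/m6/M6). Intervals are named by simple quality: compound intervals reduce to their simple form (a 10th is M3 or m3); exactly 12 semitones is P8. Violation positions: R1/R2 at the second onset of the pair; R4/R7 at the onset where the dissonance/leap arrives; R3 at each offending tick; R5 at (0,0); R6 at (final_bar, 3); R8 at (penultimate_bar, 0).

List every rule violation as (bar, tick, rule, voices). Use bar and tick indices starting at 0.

(1, 0, R4, (0, 1))
(7, 0, R4, (0, 1))
(7, 2, R4, (0, 1))
(8, 0, R4, (0, 1))
(8, 0, R8, (0, 1))
(8, 2, R7, (1,))
(9, 0, R1, (0, 1))

bar 0: v0=A3 v1=A4 downbeat P8
bar 1: v0=G3 v1=C4 downbeat P4
bar 2: v0=F3 v1=D4 downbeat M6
bar 3: v0=E3 v1=D4 downbeat m7
bar 4: v0=F3 v1=C4 downbeat P5
bar 5: v0=E3 v1=D4 downbeat m7
bar 6: v0=F3 v1=C4 downbeat P5
bar 7: v0=E3 v1=D4 downbeat m7
bar 8: v0=G3 v1=A3 downbeat M2
bar 9: v0=A3 v1=A4 downbeat P8
  -> R4 @ bar 1 tick 0 v(0, 1): G3/C4 P4 untreated
  -> R4 @ bar 7 tick 0 v(0, 1): E3/D4 m7 untreated
  -> R4 @ bar 7 tick 2 v(0, 1): E3/A3 P4 untreated
  -> R4 @ bar 8 tick 0 v(0, 1): G3/A3 M2 untreated
  -> R8 @ bar 8 tick 0 v(0, 1): penult M2 not 3rd/6th
  -> R7 @ bar 8 tick 2 v(1,): A3->G4 leap 10st
  -> R1 @ bar 9 tick 0 v(0, 1): G3/G4 P8 -> A3/A4 P8 similar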